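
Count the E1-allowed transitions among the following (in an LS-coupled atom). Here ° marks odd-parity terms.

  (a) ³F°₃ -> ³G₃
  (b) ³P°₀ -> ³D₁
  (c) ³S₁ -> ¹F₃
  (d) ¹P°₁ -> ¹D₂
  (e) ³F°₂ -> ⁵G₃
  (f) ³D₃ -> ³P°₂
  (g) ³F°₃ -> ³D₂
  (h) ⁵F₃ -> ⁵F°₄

6

(a) allowed
(b) allowed
(c) forbidden (parity, ΔS, ΔL, ΔJ fail)
(d) allowed
(e) forbidden (ΔS fails)
(f) allowed
(g) allowed
(h) allowed
Total allowed: 6 of 8.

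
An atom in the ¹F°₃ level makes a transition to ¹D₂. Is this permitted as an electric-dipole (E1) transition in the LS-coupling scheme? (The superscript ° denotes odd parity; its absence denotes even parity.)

allowed

Reading off the term symbols: S 0→0, L 3→2, J 3→2, parity odd→even.
Parity must change: odd → even — satisfied.
ΔS = 0: S: 0 → 0 — satisfied.
ΔL = 0, ±1 (not L=0↔0): L: 3 → 2, ΔL = -1 — satisfied.
ΔJ = 0, ±1 (not J=0↔0): J: 3 → 2, ΔJ = -1 — satisfied.
All four E1 rules are satisfied.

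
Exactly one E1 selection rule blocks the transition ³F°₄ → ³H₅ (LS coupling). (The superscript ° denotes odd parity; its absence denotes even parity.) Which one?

Reading off the term symbols: S 1→1, L 3→5, J 4→5, parity odd→even.
Parity must change: odd → even — passes.
ΔS = 0: S: 1 → 1 — passes.
ΔL = 0, ±1 (not L=0↔0): L: 3 → 5, ΔL = +2 — fails.
ΔJ = 0, ±1 (not J=0↔0): J: 4 → 5, ΔJ = +1 — passes.

the ΔL = 0, ±1 rule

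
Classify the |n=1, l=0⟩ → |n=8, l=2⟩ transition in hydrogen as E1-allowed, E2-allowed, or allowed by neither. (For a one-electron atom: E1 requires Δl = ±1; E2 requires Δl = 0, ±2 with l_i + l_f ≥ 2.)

E2

Δl = 2 − 0 = +2; l_i + l_f = 2.
E1 (Δl = ±1): not satisfied.
E2 (Δl = 0,±2, l_i+l_f ≥ 2): satisfied.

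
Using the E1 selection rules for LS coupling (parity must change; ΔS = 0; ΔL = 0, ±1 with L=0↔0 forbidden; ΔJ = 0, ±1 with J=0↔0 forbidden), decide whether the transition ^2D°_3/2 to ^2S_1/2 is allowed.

Parity must change: odd → even — ok.
ΔJ = 0, ±1 (not J=0↔0): J: 3/2 → 1/2, ΔJ = -1 — ok.
ΔL = 0, ±1 (not L=0↔0): L: 2 → 0, ΔL = -2 — fails.
ΔS = 0: S: 1/2 → 1/2 — ok.
Rule(s) violated: ΔL.

forbidden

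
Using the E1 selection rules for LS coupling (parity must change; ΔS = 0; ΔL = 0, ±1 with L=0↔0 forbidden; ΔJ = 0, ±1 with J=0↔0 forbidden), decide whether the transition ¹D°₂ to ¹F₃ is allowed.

Parity must change: odd → even — satisfied.
ΔS = 0: S: 0 → 0 — satisfied.
ΔL = 0, ±1 (not L=0↔0): L: 2 → 3, ΔL = +1 — satisfied.
ΔJ = 0, ±1 (not J=0↔0): J: 2 → 3, ΔJ = +1 — satisfied.
All four E1 rules are satisfied.

allowed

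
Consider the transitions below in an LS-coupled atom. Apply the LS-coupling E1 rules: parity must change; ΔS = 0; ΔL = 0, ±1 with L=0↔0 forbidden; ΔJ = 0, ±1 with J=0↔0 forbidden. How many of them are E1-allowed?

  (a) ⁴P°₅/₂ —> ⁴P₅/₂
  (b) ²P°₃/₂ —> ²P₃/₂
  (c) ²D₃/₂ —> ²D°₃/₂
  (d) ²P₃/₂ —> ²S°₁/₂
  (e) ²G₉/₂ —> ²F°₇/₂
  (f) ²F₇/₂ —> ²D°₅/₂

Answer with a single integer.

(a) allowed
(b) allowed
(c) allowed
(d) allowed
(e) allowed
(f) allowed
Total allowed: 6 of 6.

6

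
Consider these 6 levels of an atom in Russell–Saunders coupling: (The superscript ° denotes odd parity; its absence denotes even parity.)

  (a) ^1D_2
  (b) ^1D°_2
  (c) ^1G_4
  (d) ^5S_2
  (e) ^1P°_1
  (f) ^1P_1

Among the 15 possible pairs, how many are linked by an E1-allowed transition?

(a)–(b): allowed.
(a)–(c): forbidden (parity, ΔL, ΔJ).
(a)–(d): forbidden (parity, ΔS, ΔL).
(a)–(e): allowed.
(a)–(f): forbidden (parity).
(b)–(c): forbidden (ΔL, ΔJ).
(b)–(d): forbidden (ΔS, ΔL).
(b)–(e): forbidden (parity).
(b)–(f): allowed.
(c)–(d): forbidden (parity, ΔS, ΔL, ΔJ).
(c)–(e): forbidden (ΔL, ΔJ).
(c)–(f): forbidden (parity, ΔL, ΔJ).
(d)–(e): forbidden (ΔS).
(d)–(f): forbidden (parity, ΔS).
(e)–(f): allowed.
Allowed pairs: 4 of 15.

4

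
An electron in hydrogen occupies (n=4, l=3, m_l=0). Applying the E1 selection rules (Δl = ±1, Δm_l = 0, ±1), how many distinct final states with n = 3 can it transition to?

E1 requires Δl = ±1, so l_f ∈ {2, 4}; with 0 ≤ l_f ≤ n_f−1 = 2, the allowed l_f values are {2}.
For l_f = 2: m_f ∈ {m_i−1, m_i, m_i+1} ∩ [−2, 2] = {-1, 0, 1} → 3 states.
Total: 3.

3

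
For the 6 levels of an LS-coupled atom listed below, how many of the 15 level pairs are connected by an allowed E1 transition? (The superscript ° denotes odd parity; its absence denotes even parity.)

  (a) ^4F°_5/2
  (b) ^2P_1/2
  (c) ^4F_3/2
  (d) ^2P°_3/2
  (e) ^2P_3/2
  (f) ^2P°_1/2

(a)–(b): forbidden (ΔS, ΔL, ΔJ).
(a)–(c): allowed.
(a)–(d): forbidden (parity, ΔS, ΔL).
(a)–(e): forbidden (ΔS, ΔL).
(a)–(f): forbidden (parity, ΔS, ΔL, ΔJ).
(b)–(c): forbidden (parity, ΔS, ΔL).
(b)–(d): allowed.
(b)–(e): forbidden (parity).
(b)–(f): allowed.
(c)–(d): forbidden (ΔS, ΔL).
(c)–(e): forbidden (parity, ΔS, ΔL).
(c)–(f): forbidden (ΔS, ΔL).
(d)–(e): allowed.
(d)–(f): forbidden (parity).
(e)–(f): allowed.
Allowed pairs: 5 of 15.

5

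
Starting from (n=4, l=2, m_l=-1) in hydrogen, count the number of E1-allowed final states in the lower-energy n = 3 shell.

E1 requires Δl = ±1, so l_f ∈ {1, 3}; with 0 ≤ l_f ≤ n_f−1 = 2, the allowed l_f values are {1}.
For l_f = 1: m_f ∈ {m_i−1, m_i, m_i+1} ∩ [−1, 1] = {-1, 0} → 2 states.
Total: 2.

2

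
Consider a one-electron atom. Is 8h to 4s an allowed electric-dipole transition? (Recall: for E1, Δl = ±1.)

forbidden

l: 5 → 0 (Δl = -5). Δl = ±1 fails.
The transition is electric-dipole forbidden.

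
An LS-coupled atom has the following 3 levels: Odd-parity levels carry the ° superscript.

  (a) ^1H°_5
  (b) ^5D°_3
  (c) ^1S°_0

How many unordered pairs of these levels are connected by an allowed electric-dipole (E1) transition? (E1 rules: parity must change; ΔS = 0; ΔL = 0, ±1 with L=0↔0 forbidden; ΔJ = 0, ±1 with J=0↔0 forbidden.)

(a)–(b): forbidden (parity, ΔS, ΔL, ΔJ).
(a)–(c): forbidden (parity, ΔL, ΔJ).
(b)–(c): forbidden (parity, ΔS, ΔL, ΔJ).
Allowed pairs: 0 of 3.

0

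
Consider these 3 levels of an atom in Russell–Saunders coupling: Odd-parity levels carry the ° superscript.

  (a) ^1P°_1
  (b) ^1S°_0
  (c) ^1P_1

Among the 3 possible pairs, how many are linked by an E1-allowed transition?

(a)–(b): forbidden (parity).
(a)–(c): allowed.
(b)–(c): allowed.
Allowed pairs: 2 of 3.

2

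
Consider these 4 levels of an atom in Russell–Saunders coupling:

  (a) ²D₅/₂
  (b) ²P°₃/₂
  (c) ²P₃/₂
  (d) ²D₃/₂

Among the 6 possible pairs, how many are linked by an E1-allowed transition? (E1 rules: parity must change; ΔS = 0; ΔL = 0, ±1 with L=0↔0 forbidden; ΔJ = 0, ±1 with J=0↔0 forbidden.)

3

(a)–(b): allowed.
(a)–(c): forbidden (parity).
(a)–(d): forbidden (parity).
(b)–(c): allowed.
(b)–(d): allowed.
(c)–(d): forbidden (parity).
Allowed pairs: 3 of 6.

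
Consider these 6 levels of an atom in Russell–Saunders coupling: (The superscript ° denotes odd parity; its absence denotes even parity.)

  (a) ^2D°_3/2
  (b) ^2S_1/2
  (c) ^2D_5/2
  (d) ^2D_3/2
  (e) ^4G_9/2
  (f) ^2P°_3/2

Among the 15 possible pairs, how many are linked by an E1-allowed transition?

5

(a)–(b): forbidden (ΔL).
(a)–(c): allowed.
(a)–(d): allowed.
(a)–(e): forbidden (ΔS, ΔL, ΔJ).
(a)–(f): forbidden (parity).
(b)–(c): forbidden (parity, ΔL, ΔJ).
(b)–(d): forbidden (parity, ΔL).
(b)–(e): forbidden (parity, ΔS, ΔL, ΔJ).
(b)–(f): allowed.
(c)–(d): forbidden (parity).
(c)–(e): forbidden (parity, ΔS, ΔL, ΔJ).
(c)–(f): allowed.
(d)–(e): forbidden (parity, ΔS, ΔL, ΔJ).
(d)–(f): allowed.
(e)–(f): forbidden (ΔS, ΔL, ΔJ).
Allowed pairs: 5 of 15.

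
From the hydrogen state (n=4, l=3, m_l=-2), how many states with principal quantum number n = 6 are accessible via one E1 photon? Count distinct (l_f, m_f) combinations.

E1 requires Δl = ±1, so l_f ∈ {2, 4}; with 0 ≤ l_f ≤ n_f−1 = 5, the allowed l_f values are {2, 4}.
For l_f = 2: m_f ∈ {m_i−1, m_i, m_i+1} ∩ [−2, 2] = {-2, -1} → 2 states.
For l_f = 4: m_f ∈ {m_i−1, m_i, m_i+1} ∩ [−4, 4] = {-3, -2, -1} → 3 states.
Total: 5.

5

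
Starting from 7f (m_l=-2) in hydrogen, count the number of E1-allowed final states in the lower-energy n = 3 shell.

2

E1 requires Δl = ±1, so l_f ∈ {2, 4}; with 0 ≤ l_f ≤ n_f−1 = 2, the allowed l_f values are {2}.
For l_f = 2: m_f ∈ {m_i−1, m_i, m_i+1} ∩ [−2, 2] = {-2, -1} → 2 states.
Total: 2.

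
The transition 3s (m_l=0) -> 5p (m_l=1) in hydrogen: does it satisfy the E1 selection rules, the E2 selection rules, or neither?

Δl = 1 − 0 = +1; l_i + l_f = 1.
Δm_l = +1.
E1 (Δl = ±1, |Δm_l| ≤ 1): satisfied.
E2 (Δl = 0,±2, l_i+l_f ≥ 2, |Δm_l| ≤ 2): not satisfied.

E1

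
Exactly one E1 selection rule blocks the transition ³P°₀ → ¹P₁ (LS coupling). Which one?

Parity must change: odd → even — ✓.
ΔS = 0: S: 1 → 0 — ✗.
ΔL = 0, ±1 (not L=0↔0): L: 1 → 1, ΔL = +0 — ✓.
ΔJ = 0, ±1 (not J=0↔0): J: 0 → 1, ΔJ = +1 — ✓.

the ΔS = 0 rule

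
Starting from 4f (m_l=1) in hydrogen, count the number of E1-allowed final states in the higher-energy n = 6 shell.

6

E1 requires Δl = ±1, so l_f ∈ {2, 4}; with 0 ≤ l_f ≤ n_f−1 = 5, the allowed l_f values are {2, 4}.
For l_f = 2: m_f ∈ {m_i−1, m_i, m_i+1} ∩ [−2, 2] = {0, 1, 2} → 3 states.
For l_f = 4: m_f ∈ {m_i−1, m_i, m_i+1} ∩ [−4, 4] = {0, 1, 2} → 3 states.
Total: 6.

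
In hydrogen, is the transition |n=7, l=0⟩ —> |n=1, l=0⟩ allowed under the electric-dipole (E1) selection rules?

forbidden

Δl = 0 − 0 = +0; the E1 rule Δl = ±1 is violated.
The transition is electric-dipole forbidden.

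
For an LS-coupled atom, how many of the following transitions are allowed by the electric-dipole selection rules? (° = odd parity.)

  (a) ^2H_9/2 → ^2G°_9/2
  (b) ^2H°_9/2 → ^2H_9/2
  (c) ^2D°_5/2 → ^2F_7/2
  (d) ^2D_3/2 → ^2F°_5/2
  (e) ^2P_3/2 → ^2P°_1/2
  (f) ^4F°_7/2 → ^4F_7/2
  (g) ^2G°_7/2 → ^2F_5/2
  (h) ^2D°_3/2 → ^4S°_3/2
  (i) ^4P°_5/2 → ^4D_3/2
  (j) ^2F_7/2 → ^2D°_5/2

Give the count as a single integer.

9

(a) allowed
(b) allowed
(c) allowed
(d) allowed
(e) allowed
(f) allowed
(g) allowed
(h) forbidden (parity, ΔS, ΔL fail)
(i) allowed
(j) allowed
Total allowed: 9 of 10.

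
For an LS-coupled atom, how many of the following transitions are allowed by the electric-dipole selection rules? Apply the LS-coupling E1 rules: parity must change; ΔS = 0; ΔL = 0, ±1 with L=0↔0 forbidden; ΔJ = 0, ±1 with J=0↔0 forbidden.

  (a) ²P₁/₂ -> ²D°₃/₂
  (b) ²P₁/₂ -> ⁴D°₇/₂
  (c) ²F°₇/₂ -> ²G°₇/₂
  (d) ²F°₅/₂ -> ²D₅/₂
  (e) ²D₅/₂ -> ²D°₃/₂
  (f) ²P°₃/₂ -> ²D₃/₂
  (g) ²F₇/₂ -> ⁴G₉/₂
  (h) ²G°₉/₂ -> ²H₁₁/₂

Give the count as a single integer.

(a) allowed
(b) forbidden (ΔS, ΔJ fail)
(c) forbidden (parity fails)
(d) allowed
(e) allowed
(f) allowed
(g) forbidden (parity, ΔS fail)
(h) allowed
Total allowed: 5 of 8.

5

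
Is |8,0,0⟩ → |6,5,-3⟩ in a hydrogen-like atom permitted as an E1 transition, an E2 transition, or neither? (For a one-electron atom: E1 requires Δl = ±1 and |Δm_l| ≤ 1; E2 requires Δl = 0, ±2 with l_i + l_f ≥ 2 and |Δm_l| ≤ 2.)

neither

Δl = 5 − 0 = +5; l_i + l_f = 5.
Δm_l = -3.
E1 (Δl = ±1, |Δm_l| ≤ 1): not satisfied.
E2 (Δl = 0,±2, l_i+l_f ≥ 2, |Δm_l| ≤ 2): not satisfied.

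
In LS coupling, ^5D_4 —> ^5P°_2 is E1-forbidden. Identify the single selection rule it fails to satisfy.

Parity must change: even → odd — ok.
ΔS = 0: S: 2 → 2 — ok.
ΔL = 0, ±1 (not L=0↔0): L: 2 → 1, ΔL = -1 — ok.
ΔJ = 0, ±1 (not J=0↔0): J: 4 → 2, ΔJ = -2 — fails.

the ΔJ = 0, ±1 rule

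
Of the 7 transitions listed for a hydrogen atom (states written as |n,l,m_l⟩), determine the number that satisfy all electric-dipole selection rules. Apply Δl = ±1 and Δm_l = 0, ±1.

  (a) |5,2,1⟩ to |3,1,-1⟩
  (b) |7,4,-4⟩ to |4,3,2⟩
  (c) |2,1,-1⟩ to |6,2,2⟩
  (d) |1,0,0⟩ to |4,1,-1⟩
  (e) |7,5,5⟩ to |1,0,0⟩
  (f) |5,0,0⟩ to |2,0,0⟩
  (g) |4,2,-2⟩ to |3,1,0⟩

1

(a) forbidden — Δm_l = -2 (E1 requires Δm_l = 0, ±1)
(b) forbidden — Δm_l = +6 (E1 requires Δm_l = 0, ±1)
(c) forbidden — Δm_l = +3 (E1 requires Δm_l = 0, ±1)
(d) allowed
(e) forbidden — Δl = -5 (E1 requires Δl = ±1); Δm_l = -5 (E1 requires Δm_l = 0, ±1)
(f) forbidden — Δl = +0 (E1 requires Δl = ±1)
(g) forbidden — Δm_l = +2 (E1 requires Δm_l = 0, ±1)
Total allowed: 1 of 7.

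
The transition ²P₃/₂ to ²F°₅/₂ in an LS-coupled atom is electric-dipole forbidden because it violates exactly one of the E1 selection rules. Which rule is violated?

the ΔL = 0, ±1 rule

ΔS = 0: S: 1/2 → 1/2 — ✓.
Parity must change: even → odd — ✓.
ΔJ = 0, ±1 (not J=0↔0): J: 3/2 → 5/2, ΔJ = +1 — ✓.
ΔL = 0, ±1 (not L=0↔0): L: 1 → 3, ΔL = +2 — ✗.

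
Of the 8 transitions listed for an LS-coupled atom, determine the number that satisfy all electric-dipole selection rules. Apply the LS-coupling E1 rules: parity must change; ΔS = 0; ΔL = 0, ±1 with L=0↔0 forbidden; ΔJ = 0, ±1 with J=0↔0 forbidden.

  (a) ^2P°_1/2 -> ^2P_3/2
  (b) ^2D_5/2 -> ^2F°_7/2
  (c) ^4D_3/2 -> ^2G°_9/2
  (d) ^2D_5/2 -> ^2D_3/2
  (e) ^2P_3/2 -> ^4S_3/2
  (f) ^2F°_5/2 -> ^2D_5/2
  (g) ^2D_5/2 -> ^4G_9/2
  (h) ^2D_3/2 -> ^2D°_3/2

4

(a) allowed
(b) allowed
(c) forbidden (ΔS, ΔL, ΔJ fail)
(d) forbidden (parity fails)
(e) forbidden (parity, ΔS fail)
(f) allowed
(g) forbidden (parity, ΔS, ΔL, ΔJ fail)
(h) allowed
Total allowed: 4 of 8.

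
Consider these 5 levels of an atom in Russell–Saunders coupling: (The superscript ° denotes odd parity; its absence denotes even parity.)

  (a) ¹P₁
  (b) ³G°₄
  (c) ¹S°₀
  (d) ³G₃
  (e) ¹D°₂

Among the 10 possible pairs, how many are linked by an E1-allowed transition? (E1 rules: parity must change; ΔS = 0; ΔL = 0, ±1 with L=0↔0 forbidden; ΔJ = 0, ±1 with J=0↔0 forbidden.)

(a)–(b): forbidden (ΔS, ΔL, ΔJ).
(a)–(c): allowed.
(a)–(d): forbidden (parity, ΔS, ΔL, ΔJ).
(a)–(e): allowed.
(b)–(c): forbidden (parity, ΔS, ΔL, ΔJ).
(b)–(d): allowed.
(b)–(e): forbidden (parity, ΔS, ΔL, ΔJ).
(c)–(d): forbidden (ΔS, ΔL, ΔJ).
(c)–(e): forbidden (parity, ΔL, ΔJ).
(d)–(e): forbidden (ΔS, ΔL).
Allowed pairs: 3 of 10.

3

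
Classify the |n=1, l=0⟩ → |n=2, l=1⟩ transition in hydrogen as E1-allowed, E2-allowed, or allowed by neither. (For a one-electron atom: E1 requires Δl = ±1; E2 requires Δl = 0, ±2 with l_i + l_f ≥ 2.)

Δl = 1 − 0 = +1; l_i + l_f = 1.
E1 (Δl = ±1): satisfied.
E2 (Δl = 0,±2, l_i+l_f ≥ 2): not satisfied.

E1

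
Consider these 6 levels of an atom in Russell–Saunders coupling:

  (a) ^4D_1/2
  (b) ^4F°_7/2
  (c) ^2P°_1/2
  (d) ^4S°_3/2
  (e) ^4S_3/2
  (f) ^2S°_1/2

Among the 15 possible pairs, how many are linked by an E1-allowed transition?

(a)–(b): forbidden (ΔJ).
(a)–(c): forbidden (ΔS).
(a)–(d): forbidden (ΔL).
(a)–(e): forbidden (parity, ΔL).
(a)–(f): forbidden (ΔS, ΔL).
(b)–(c): forbidden (parity, ΔS, ΔL, ΔJ).
(b)–(d): forbidden (parity, ΔL, ΔJ).
(b)–(e): forbidden (ΔL, ΔJ).
(b)–(f): forbidden (parity, ΔS, ΔL, ΔJ).
(c)–(d): forbidden (parity, ΔS).
(c)–(e): forbidden (ΔS).
(c)–(f): forbidden (parity).
(d)–(e): forbidden (ΔL).
(d)–(f): forbidden (parity, ΔS, ΔL).
(e)–(f): forbidden (ΔS, ΔL).
Allowed pairs: 0 of 15.

0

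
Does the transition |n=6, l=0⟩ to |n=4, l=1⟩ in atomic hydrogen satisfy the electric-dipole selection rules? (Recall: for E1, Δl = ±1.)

l: 0 → 1 (Δl = +1). Δl = ±1 ok.
All E1 selection rules are satisfied.

allowed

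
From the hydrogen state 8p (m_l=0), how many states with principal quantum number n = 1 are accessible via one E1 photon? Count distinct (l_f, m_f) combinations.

E1 requires Δl = ±1, so l_f ∈ {0, 2}; with 0 ≤ l_f ≤ n_f−1 = 0, the allowed l_f values are {0}.
For l_f = 0: m_f ∈ {m_i−1, m_i, m_i+1} ∩ [−0, 0] = {0} → 1 state.
Total: 1.

1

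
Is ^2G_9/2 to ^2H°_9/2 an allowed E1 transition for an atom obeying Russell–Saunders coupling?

Reading off the term symbols: S 1/2→1/2, L 4→5, J 9/2→9/2, parity even→odd.
Parity must change: even → odd — ✓.
ΔS = 0: S: 1/2 → 1/2 — ✓.
ΔJ = 0, ±1 (not J=0↔0): J: 9/2 → 9/2, ΔJ = +0 — ✓.
ΔL = 0, ±1 (not L=0↔0): L: 4 → 5, ΔL = +1 — ✓.
All four E1 rules are satisfied.

allowed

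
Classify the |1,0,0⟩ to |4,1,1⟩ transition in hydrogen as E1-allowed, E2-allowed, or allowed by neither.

Δl = 1 − 0 = +1; l_i + l_f = 1.
Δm_l = +1.
E1 (Δl = ±1, |Δm_l| ≤ 1): satisfied.
E2 (Δl = 0,±2, l_i+l_f ≥ 2, |Δm_l| ≤ 2): not satisfied.

E1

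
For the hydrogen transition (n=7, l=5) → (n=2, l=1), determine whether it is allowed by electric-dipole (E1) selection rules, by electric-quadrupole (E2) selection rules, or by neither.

neither

Δl = 1 − 5 = -4; l_i + l_f = 6.
E1 (Δl = ±1): not satisfied.
E2 (Δl = 0,±2, l_i+l_f ≥ 2): not satisfied.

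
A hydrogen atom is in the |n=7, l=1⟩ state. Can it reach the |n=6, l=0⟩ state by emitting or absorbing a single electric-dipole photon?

allowed

Δl = 0 − 1 = -1; the E1 rule Δl = ±1 is satisfied.
All E1 selection rules are satisfied.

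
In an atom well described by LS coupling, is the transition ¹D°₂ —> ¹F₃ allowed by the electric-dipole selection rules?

Initial level: S=0, L=2, J=2, parity odd. Final level: S=0, L=3, J=3, parity even.
Parity must change: odd → even — satisfied.
ΔS = 0: S: 0 → 0 — satisfied.
ΔL = 0, ±1 (not L=0↔0): L: 2 → 3, ΔL = +1 — satisfied.
ΔJ = 0, ±1 (not J=0↔0): J: 2 → 3, ΔJ = +1 — satisfied.
All four E1 rules are satisfied.

allowed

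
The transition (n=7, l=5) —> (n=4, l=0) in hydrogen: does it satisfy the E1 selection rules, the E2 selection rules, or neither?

Δl = 0 − 5 = -5; l_i + l_f = 5.
E1 (Δl = ±1): not satisfied.
E2 (Δl = 0,±2, l_i+l_f ≥ 2): not satisfied.

neither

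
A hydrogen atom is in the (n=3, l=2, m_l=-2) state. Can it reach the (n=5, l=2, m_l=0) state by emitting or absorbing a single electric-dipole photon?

Δl = 2 − 2 = +0; the E1 rule Δl = ±1 is violated.
m_l: -2 → 0 (Δm_l = +2). |Δm_l| ≤ 1 violated.
The transition is electric-dipole forbidden.

forbidden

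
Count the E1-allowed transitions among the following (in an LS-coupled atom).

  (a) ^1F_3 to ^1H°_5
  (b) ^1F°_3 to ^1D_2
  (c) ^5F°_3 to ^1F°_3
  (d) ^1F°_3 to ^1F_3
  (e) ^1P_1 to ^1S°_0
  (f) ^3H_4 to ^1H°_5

3

(a) forbidden (ΔL, ΔJ fail)
(b) allowed
(c) forbidden (parity, ΔS fail)
(d) allowed
(e) allowed
(f) forbidden (ΔS fails)
Total allowed: 3 of 6.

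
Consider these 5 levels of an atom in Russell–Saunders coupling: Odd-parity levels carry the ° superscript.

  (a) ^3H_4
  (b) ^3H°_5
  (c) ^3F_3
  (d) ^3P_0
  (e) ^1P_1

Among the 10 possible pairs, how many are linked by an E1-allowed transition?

1

(a)–(b): allowed.
(a)–(c): forbidden (parity, ΔL).
(a)–(d): forbidden (parity, ΔL, ΔJ).
(a)–(e): forbidden (parity, ΔS, ΔL, ΔJ).
(b)–(c): forbidden (ΔL, ΔJ).
(b)–(d): forbidden (ΔL, ΔJ).
(b)–(e): forbidden (ΔS, ΔL, ΔJ).
(c)–(d): forbidden (parity, ΔL, ΔJ).
(c)–(e): forbidden (parity, ΔS, ΔL, ΔJ).
(d)–(e): forbidden (parity, ΔS).
Allowed pairs: 1 of 10.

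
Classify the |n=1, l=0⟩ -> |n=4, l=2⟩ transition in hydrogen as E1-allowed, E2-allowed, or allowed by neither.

Δl = 2 − 0 = +2; l_i + l_f = 2.
E1 (Δl = ±1): not satisfied.
E2 (Δl = 0,±2, l_i+l_f ≥ 2): satisfied.

E2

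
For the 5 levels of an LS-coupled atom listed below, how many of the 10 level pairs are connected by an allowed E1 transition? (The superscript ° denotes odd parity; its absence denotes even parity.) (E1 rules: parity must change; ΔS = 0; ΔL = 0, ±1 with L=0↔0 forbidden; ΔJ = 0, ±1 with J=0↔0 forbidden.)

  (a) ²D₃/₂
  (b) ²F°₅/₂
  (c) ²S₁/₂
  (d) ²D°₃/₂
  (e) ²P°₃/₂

(a)–(b): allowed.
(a)–(c): forbidden (parity, ΔL).
(a)–(d): allowed.
(a)–(e): allowed.
(b)–(c): forbidden (ΔL, ΔJ).
(b)–(d): forbidden (parity).
(b)–(e): forbidden (parity, ΔL).
(c)–(d): forbidden (ΔL).
(c)–(e): allowed.
(d)–(e): forbidden (parity).
Allowed pairs: 4 of 10.

4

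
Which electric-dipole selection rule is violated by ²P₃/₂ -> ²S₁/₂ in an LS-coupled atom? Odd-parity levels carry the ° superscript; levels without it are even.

parity

ΔJ = 0, ±1 (not J=0↔0): J: 3/2 → 1/2, ΔJ = -1 — ok.
ΔL = 0, ±1 (not L=0↔0): L: 1 → 0, ΔL = -1 — ok.
Parity must change: even → even — fails.
ΔS = 0: S: 1/2 → 1/2 — ok.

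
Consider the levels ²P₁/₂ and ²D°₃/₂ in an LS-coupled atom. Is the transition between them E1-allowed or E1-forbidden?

allowed

Reading off the term symbols: S 1/2→1/2, L 1→2, J 1/2→3/2, parity even→odd.
Parity must change: even → odd — ok.
ΔS = 0: S: 1/2 → 1/2 — ok.
ΔL = 0, ±1 (not L=0↔0): L: 1 → 2, ΔL = +1 — ok.
ΔJ = 0, ±1 (not J=0↔0): J: 1/2 → 3/2, ΔJ = +1 — ok.
All four E1 rules are satisfied.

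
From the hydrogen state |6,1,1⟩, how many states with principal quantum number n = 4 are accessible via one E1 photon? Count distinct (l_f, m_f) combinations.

E1 requires Δl = ±1, so l_f ∈ {0, 2}; with 0 ≤ l_f ≤ n_f−1 = 3, the allowed l_f values are {0, 2}.
For l_f = 0: m_f ∈ {m_i−1, m_i, m_i+1} ∩ [−0, 0] = {0} → 1 state.
For l_f = 2: m_f ∈ {m_i−1, m_i, m_i+1} ∩ [−2, 2] = {0, 1, 2} → 3 states.
Total: 4.

4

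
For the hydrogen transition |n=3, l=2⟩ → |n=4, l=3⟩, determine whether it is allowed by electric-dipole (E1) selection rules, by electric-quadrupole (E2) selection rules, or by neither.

Δl = 3 − 2 = +1; l_i + l_f = 5.
E1 (Δl = ±1): satisfied.
E2 (Δl = 0,±2, l_i+l_f ≥ 2): not satisfied.

E1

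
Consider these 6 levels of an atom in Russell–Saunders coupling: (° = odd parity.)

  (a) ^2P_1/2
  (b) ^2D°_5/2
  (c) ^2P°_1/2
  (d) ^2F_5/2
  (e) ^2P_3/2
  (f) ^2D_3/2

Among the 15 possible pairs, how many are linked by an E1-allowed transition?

(a)–(b): forbidden (ΔJ).
(a)–(c): allowed.
(a)–(d): forbidden (parity, ΔL, ΔJ).
(a)–(e): forbidden (parity).
(a)–(f): forbidden (parity).
(b)–(c): forbidden (parity, ΔJ).
(b)–(d): allowed.
(b)–(e): allowed.
(b)–(f): allowed.
(c)–(d): forbidden (ΔL, ΔJ).
(c)–(e): allowed.
(c)–(f): allowed.
(d)–(e): forbidden (parity, ΔL).
(d)–(f): forbidden (parity).
(e)–(f): forbidden (parity).
Allowed pairs: 6 of 15.

6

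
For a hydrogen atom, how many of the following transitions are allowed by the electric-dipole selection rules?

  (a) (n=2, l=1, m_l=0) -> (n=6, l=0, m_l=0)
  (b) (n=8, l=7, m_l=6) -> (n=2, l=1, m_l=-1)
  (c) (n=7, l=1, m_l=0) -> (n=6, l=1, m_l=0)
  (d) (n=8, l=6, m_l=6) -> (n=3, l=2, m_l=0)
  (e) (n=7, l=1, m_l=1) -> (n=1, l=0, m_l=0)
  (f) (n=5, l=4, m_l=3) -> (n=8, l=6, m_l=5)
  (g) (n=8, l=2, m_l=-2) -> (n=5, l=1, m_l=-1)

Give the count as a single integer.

(a) allowed
(b) forbidden — Δl = -6 (E1 requires Δl = ±1); Δm_l = -7 (E1 requires Δm_l = 0, ±1)
(c) forbidden — Δl = +0 (E1 requires Δl = ±1)
(d) forbidden — Δl = -4 (E1 requires Δl = ±1); Δm_l = -6 (E1 requires Δm_l = 0, ±1)
(e) allowed
(f) forbidden — Δl = +2 (E1 requires Δl = ±1); Δm_l = +2 (E1 requires Δm_l = 0, ±1)
(g) allowed
Total allowed: 3 of 7.

3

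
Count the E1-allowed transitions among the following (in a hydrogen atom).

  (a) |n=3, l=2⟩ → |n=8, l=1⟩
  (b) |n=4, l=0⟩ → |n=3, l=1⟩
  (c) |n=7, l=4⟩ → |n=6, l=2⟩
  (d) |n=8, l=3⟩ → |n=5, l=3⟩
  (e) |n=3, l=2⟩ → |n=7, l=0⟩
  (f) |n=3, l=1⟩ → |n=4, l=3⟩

2

(a) allowed
(b) allowed
(c) forbidden — Δl = -2 (E1 requires Δl = ±1)
(d) forbidden — Δl = +0 (E1 requires Δl = ±1)
(e) forbidden — Δl = -2 (E1 requires Δl = ±1)
(f) forbidden — Δl = +2 (E1 requires Δl = ±1)
Total allowed: 2 of 6.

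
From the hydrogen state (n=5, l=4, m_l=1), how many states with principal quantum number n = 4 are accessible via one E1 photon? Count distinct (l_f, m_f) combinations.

3

E1 requires Δl = ±1, so l_f ∈ {3, 5}; with 0 ≤ l_f ≤ n_f−1 = 3, the allowed l_f values are {3}.
For l_f = 3: m_f ∈ {m_i−1, m_i, m_i+1} ∩ [−3, 3] = {0, 1, 2} → 3 states.
Total: 3.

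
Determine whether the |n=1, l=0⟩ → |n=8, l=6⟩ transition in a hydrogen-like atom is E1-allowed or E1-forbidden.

l: 0 → 6 (Δl = +6). Δl = ±1 fails.
The transition is electric-dipole forbidden.

forbidden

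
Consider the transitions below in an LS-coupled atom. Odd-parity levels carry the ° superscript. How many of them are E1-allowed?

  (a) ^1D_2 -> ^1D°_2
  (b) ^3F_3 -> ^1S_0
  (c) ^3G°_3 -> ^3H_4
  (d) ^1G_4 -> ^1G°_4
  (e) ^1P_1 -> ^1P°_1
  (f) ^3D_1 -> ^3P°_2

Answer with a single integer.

5

(a) allowed
(b) forbidden (parity, ΔS, ΔL, ΔJ fail)
(c) allowed
(d) allowed
(e) allowed
(f) allowed
Total allowed: 5 of 6.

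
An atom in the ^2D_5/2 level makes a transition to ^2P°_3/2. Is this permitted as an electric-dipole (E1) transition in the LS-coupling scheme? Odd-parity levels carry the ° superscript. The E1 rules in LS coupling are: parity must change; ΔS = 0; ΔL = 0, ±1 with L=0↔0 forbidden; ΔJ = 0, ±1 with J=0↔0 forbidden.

Reading off the term symbols: S 1/2→1/2, L 2→1, J 5/2→3/2, parity even→odd.
Parity must change: even → odd — satisfied.
ΔS = 0: S: 1/2 → 1/2 — satisfied.
ΔL = 0, ±1 (not L=0↔0): L: 2 → 1, ΔL = -1 — satisfied.
ΔJ = 0, ±1 (not J=0↔0): J: 5/2 → 3/2, ΔJ = -1 — satisfied.
All four E1 rules are satisfied.

allowed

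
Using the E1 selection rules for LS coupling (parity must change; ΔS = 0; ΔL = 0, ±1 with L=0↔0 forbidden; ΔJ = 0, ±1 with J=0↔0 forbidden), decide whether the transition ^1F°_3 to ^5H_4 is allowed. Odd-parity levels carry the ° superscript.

ΔS = 0: S: 0 → 2 — fails.
ΔJ = 0, ±1 (not J=0↔0): J: 3 → 4, ΔJ = +1 — passes.
ΔL = 0, ±1 (not L=0↔0): L: 3 → 5, ΔL = +2 — fails.
Parity must change: odd → even — passes.
Rule(s) violated: ΔS, ΔL.

forbidden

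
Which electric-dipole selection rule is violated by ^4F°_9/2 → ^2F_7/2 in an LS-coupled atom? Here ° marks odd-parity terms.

Reading off the term symbols: S 3/2→1/2, L 3→3, J 9/2→7/2, parity odd→even.
Parity must change: odd → even — ok.
ΔS = 0: S: 3/2 → 1/2 — fails.
ΔL = 0, ±1 (not L=0↔0): L: 3 → 3, ΔL = +0 — ok.
ΔJ = 0, ±1 (not J=0↔0): J: 9/2 → 7/2, ΔJ = -1 — ok.

the ΔS = 0 rule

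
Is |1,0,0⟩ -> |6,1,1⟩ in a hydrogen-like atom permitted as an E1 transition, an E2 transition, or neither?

E1

Δl = 1 − 0 = +1; l_i + l_f = 1.
Δm_l = +1.
E1 (Δl = ±1, |Δm_l| ≤ 1): satisfied.
E2 (Δl = 0,±2, l_i+l_f ≥ 2, |Δm_l| ≤ 2): not satisfied.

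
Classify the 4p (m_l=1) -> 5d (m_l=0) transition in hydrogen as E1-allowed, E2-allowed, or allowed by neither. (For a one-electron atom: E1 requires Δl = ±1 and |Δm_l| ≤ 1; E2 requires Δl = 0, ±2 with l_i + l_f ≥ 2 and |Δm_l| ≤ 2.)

E1

Δl = 2 − 1 = +1; l_i + l_f = 3.
Δm_l = -1.
E1 (Δl = ±1, |Δm_l| ≤ 1): satisfied.
E2 (Δl = 0,±2, l_i+l_f ≥ 2, |Δm_l| ≤ 2): not satisfied.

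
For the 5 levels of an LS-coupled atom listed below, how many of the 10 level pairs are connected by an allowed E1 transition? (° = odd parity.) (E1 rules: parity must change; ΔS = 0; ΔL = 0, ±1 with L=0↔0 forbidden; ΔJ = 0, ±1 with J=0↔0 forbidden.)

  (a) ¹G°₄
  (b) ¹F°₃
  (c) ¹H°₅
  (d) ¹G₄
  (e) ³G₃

3

(a)–(b): forbidden (parity).
(a)–(c): forbidden (parity).
(a)–(d): allowed.
(a)–(e): forbidden (ΔS).
(b)–(c): forbidden (parity, ΔL, ΔJ).
(b)–(d): allowed.
(b)–(e): forbidden (ΔS).
(c)–(d): allowed.
(c)–(e): forbidden (ΔS, ΔJ).
(d)–(e): forbidden (parity, ΔS).
Allowed pairs: 3 of 10.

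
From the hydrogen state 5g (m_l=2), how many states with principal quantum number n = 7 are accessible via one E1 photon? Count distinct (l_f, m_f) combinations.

E1 requires Δl = ±1, so l_f ∈ {3, 5}; with 0 ≤ l_f ≤ n_f−1 = 6, the allowed l_f values are {3, 5}.
For l_f = 3: m_f ∈ {m_i−1, m_i, m_i+1} ∩ [−3, 3] = {1, 2, 3} → 3 states.
For l_f = 5: m_f ∈ {m_i−1, m_i, m_i+1} ∩ [−5, 5] = {1, 2, 3} → 3 states.
Total: 6.

6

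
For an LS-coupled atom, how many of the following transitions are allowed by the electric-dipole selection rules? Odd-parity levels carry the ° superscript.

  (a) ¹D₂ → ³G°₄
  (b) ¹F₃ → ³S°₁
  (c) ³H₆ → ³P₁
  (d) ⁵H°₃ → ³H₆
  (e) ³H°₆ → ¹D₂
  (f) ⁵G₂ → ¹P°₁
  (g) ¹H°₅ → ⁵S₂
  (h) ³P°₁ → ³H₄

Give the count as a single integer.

0

(a) forbidden (ΔS, ΔL, ΔJ fail)
(b) forbidden (ΔS, ΔL, ΔJ fail)
(c) forbidden (parity, ΔL, ΔJ fail)
(d) forbidden (ΔS, ΔJ fail)
(e) forbidden (ΔS, ΔL, ΔJ fail)
(f) forbidden (ΔS, ΔL fail)
(g) forbidden (ΔS, ΔL, ΔJ fail)
(h) forbidden (ΔL, ΔJ fail)
Total allowed: 0 of 8.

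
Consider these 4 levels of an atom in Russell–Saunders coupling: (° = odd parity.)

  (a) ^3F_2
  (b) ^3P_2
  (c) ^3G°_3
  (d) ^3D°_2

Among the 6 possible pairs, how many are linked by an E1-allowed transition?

3

(a)–(b): forbidden (parity, ΔL).
(a)–(c): allowed.
(a)–(d): allowed.
(b)–(c): forbidden (ΔL).
(b)–(d): allowed.
(c)–(d): forbidden (parity, ΔL).
Allowed pairs: 3 of 6.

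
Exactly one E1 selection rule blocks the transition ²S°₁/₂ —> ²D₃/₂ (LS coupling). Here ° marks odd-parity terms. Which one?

the ΔL = 0, ±1 rule

Initial level: S=1/2, L=0, J=1/2, parity odd. Final level: S=1/2, L=2, J=3/2, parity even.
Parity must change: odd → even — satisfied.
ΔJ = 0, ±1 (not J=0↔0): J: 1/2 → 3/2, ΔJ = +1 — satisfied.
ΔS = 0: S: 1/2 → 1/2 — satisfied.
ΔL = 0, ±1 (not L=0↔0): L: 0 → 2, ΔL = +2 — violated.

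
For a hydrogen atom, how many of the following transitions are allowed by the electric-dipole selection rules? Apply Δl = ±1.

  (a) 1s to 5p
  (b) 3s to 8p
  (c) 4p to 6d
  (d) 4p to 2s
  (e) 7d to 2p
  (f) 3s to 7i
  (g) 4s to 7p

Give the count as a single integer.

6

(a) allowed
(b) allowed
(c) allowed
(d) allowed
(e) allowed
(f) forbidden — Δl = +6 (E1 requires Δl = ±1)
(g) allowed
Total allowed: 6 of 7.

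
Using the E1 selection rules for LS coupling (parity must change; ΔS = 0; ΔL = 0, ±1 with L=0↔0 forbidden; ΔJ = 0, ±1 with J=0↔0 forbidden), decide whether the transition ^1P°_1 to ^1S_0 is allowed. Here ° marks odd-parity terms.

allowed

Reading off the term symbols: S 0→0, L 1→0, J 1→0, parity odd→even.
ΔS = 0: S: 0 → 0 — passes.
Parity must change: odd → even — passes.
ΔL = 0, ±1 (not L=0↔0): L: 1 → 0, ΔL = -1 — passes.
ΔJ = 0, ±1 (not J=0↔0): J: 1 → 0, ΔJ = -1 — passes.
All four E1 rules are satisfied.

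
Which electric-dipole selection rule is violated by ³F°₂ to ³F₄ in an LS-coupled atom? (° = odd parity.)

Reading off the term symbols: S 1→1, L 3→3, J 2→4, parity odd→even.
ΔS = 0: S: 1 → 1 — ✓.
Parity must change: odd → even — ✓.
ΔJ = 0, ±1 (not J=0↔0): J: 2 → 4, ΔJ = +2 — ✗.
ΔL = 0, ±1 (not L=0↔0): L: 3 → 3, ΔL = +0 — ✓.

the ΔJ = 0, ±1 rule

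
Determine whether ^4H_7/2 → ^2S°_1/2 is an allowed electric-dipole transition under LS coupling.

forbidden

Parity must change: even → odd — ok.
ΔS = 0: S: 3/2 → 1/2 — fails.
ΔL = 0, ±1 (not L=0↔0): L: 5 → 0, ΔL = -5 — fails.
ΔJ = 0, ±1 (not J=0↔0): J: 7/2 → 1/2, ΔJ = -3 — fails.
Rule(s) violated: ΔS, ΔL, ΔJ.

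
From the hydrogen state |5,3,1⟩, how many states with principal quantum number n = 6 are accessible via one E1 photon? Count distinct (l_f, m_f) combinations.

6

E1 requires Δl = ±1, so l_f ∈ {2, 4}; with 0 ≤ l_f ≤ n_f−1 = 5, the allowed l_f values are {2, 4}.
For l_f = 2: m_f ∈ {m_i−1, m_i, m_i+1} ∩ [−2, 2] = {0, 1, 2} → 3 states.
For l_f = 4: m_f ∈ {m_i−1, m_i, m_i+1} ∩ [−4, 4] = {0, 1, 2} → 3 states.
Total: 6.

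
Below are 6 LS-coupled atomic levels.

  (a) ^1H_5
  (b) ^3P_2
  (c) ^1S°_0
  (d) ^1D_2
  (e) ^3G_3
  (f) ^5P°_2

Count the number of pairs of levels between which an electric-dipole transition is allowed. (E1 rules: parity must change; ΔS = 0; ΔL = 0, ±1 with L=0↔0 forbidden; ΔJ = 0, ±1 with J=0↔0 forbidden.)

(a)–(b): forbidden (parity, ΔS, ΔL, ΔJ).
(a)–(c): forbidden (ΔL, ΔJ).
(a)–(d): forbidden (parity, ΔL, ΔJ).
(a)–(e): forbidden (parity, ΔS, ΔJ).
(a)–(f): forbidden (ΔS, ΔL, ΔJ).
(b)–(c): forbidden (ΔS, ΔJ).
(b)–(d): forbidden (parity, ΔS).
(b)–(e): forbidden (parity, ΔL).
(b)–(f): forbidden (ΔS).
(c)–(d): forbidden (ΔL, ΔJ).
(c)–(e): forbidden (ΔS, ΔL, ΔJ).
(c)–(f): forbidden (parity, ΔS, ΔJ).
(d)–(e): forbidden (parity, ΔS, ΔL).
(d)–(f): forbidden (ΔS).
(e)–(f): forbidden (ΔS, ΔL).
Allowed pairs: 0 of 15.

0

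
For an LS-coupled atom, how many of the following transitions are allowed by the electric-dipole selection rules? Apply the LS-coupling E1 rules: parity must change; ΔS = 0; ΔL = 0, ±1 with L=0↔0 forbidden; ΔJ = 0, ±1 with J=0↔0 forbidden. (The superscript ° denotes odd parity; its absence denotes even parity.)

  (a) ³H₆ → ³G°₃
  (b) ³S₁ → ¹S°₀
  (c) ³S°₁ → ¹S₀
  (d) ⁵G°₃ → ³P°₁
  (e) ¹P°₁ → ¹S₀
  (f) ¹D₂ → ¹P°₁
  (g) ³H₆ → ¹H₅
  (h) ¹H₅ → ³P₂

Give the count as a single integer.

2

(a) forbidden (ΔJ fails)
(b) forbidden (ΔS, ΔL fail)
(c) forbidden (ΔS, ΔL fail)
(d) forbidden (parity, ΔS, ΔL, ΔJ fail)
(e) allowed
(f) allowed
(g) forbidden (parity, ΔS fail)
(h) forbidden (parity, ΔS, ΔL, ΔJ fail)
Total allowed: 2 of 8.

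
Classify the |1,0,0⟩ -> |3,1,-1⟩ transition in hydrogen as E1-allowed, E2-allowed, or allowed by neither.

E1

Δl = 1 − 0 = +1; l_i + l_f = 1.
Δm_l = -1.
E1 (Δl = ±1, |Δm_l| ≤ 1): satisfied.
E2 (Δl = 0,±2, l_i+l_f ≥ 2, |Δm_l| ≤ 2): not satisfied.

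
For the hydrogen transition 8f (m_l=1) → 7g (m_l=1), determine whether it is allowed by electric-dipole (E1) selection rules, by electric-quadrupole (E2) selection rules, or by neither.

Δl = 4 − 3 = +1; l_i + l_f = 7.
Δm_l = +0.
E1 (Δl = ±1, |Δm_l| ≤ 1): satisfied.
E2 (Δl = 0,±2, l_i+l_f ≥ 2, |Δm_l| ≤ 2): not satisfied.

E1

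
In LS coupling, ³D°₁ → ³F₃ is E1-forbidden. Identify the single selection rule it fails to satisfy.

Initial level: S=1, L=2, J=1, parity odd. Final level: S=1, L=3, J=3, parity even.
Parity must change: odd → even — satisfied.
ΔS = 0: S: 1 → 1 — satisfied.
ΔL = 0, ±1 (not L=0↔0): L: 2 → 3, ΔL = +1 — satisfied.
ΔJ = 0, ±1 (not J=0↔0): J: 1 → 3, ΔJ = +2 — violated.

the ΔJ = 0, ±1 rule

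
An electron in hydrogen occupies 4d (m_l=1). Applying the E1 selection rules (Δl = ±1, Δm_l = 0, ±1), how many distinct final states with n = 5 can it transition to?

5

E1 requires Δl = ±1, so l_f ∈ {1, 3}; with 0 ≤ l_f ≤ n_f−1 = 4, the allowed l_f values are {1, 3}.
For l_f = 1: m_f ∈ {m_i−1, m_i, m_i+1} ∩ [−1, 1] = {0, 1} → 2 states.
For l_f = 3: m_f ∈ {m_i−1, m_i, m_i+1} ∩ [−3, 3] = {0, 1, 2} → 3 states.
Total: 5.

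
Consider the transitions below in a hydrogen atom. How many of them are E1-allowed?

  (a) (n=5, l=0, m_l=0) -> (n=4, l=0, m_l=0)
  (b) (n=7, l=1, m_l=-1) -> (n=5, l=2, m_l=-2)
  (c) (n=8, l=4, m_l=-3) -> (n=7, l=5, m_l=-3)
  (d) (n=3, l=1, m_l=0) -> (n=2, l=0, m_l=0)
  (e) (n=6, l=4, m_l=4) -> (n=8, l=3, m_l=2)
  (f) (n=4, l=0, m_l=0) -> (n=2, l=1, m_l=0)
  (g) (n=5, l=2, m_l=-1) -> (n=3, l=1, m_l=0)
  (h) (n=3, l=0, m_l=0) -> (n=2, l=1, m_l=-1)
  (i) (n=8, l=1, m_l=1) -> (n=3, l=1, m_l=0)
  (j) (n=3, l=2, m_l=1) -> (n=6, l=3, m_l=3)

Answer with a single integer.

6

(a) forbidden — Δl = +0 (E1 requires Δl = ±1)
(b) allowed
(c) allowed
(d) allowed
(e) forbidden — Δm_l = -2 (E1 requires Δm_l = 0, ±1)
(f) allowed
(g) allowed
(h) allowed
(i) forbidden — Δl = +0 (E1 requires Δl = ±1)
(j) forbidden — Δm_l = +2 (E1 requires Δm_l = 0, ±1)
Total allowed: 6 of 10.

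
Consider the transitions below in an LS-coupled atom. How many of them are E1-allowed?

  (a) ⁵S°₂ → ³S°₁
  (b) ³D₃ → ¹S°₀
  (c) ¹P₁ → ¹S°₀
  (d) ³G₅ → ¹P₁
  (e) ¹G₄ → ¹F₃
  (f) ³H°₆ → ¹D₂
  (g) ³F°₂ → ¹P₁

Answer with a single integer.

(a) forbidden (parity, ΔS, ΔL fail)
(b) forbidden (ΔS, ΔL, ΔJ fail)
(c) allowed
(d) forbidden (parity, ΔS, ΔL, ΔJ fail)
(e) forbidden (parity fails)
(f) forbidden (ΔS, ΔL, ΔJ fail)
(g) forbidden (ΔS, ΔL fail)
Total allowed: 1 of 7.

1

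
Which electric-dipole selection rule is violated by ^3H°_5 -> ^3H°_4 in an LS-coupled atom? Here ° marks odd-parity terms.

Initial level: S=1, L=5, J=5, parity odd. Final level: S=1, L=5, J=4, parity odd.
Parity must change: odd → odd — fails.
ΔS = 0: S: 1 → 1 — ok.
ΔL = 0, ±1 (not L=0↔0): L: 5 → 5, ΔL = +0 — ok.
ΔJ = 0, ±1 (not J=0↔0): J: 5 → 4, ΔJ = -1 — ok.

parity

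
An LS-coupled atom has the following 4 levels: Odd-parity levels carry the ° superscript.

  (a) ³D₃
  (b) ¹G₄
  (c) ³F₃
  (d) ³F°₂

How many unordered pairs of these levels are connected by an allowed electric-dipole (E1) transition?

(a)–(b): forbidden (parity, ΔS, ΔL).
(a)–(c): forbidden (parity).
(a)–(d): allowed.
(b)–(c): forbidden (parity, ΔS).
(b)–(d): forbidden (ΔS, ΔJ).
(c)–(d): allowed.
Allowed pairs: 2 of 6.

2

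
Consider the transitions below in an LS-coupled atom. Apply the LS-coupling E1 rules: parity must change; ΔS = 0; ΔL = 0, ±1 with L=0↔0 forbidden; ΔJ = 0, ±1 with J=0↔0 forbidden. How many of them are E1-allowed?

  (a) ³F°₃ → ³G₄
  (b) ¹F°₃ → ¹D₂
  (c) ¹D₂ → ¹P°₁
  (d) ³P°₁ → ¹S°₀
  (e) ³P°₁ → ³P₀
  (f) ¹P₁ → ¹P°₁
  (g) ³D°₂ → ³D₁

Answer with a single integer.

6

(a) allowed
(b) allowed
(c) allowed
(d) forbidden (parity, ΔS fail)
(e) allowed
(f) allowed
(g) allowed
Total allowed: 6 of 7.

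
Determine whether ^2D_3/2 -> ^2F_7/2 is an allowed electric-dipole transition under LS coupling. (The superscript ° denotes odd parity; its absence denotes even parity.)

forbidden

Parity must change: even → even — fails.
ΔS = 0: S: 1/2 → 1/2 — passes.
ΔL = 0, ±1 (not L=0↔0): L: 2 → 3, ΔL = +1 — passes.
ΔJ = 0, ±1 (not J=0↔0): J: 3/2 → 7/2, ΔJ = +2 — fails.
Rule(s) violated: parity, ΔJ.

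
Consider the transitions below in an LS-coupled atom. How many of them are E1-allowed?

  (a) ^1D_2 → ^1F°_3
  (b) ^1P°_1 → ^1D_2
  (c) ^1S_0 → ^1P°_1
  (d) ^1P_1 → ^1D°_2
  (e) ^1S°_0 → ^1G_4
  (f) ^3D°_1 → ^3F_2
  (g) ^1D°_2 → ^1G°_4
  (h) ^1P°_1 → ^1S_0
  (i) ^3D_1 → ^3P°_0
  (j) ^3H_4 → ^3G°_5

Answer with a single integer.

8

(a) allowed
(b) allowed
(c) allowed
(d) allowed
(e) forbidden (ΔL, ΔJ fail)
(f) allowed
(g) forbidden (parity, ΔL, ΔJ fail)
(h) allowed
(i) allowed
(j) allowed
Total allowed: 8 of 10.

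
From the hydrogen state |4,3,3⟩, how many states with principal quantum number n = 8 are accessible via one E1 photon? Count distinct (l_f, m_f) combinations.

4

E1 requires Δl = ±1, so l_f ∈ {2, 4}; with 0 ≤ l_f ≤ n_f−1 = 7, the allowed l_f values are {2, 4}.
For l_f = 2: m_f ∈ {m_i−1, m_i, m_i+1} ∩ [−2, 2] = {2} → 1 state.
For l_f = 4: m_f ∈ {m_i−1, m_i, m_i+1} ∩ [−4, 4] = {2, 3, 4} → 3 states.
Total: 4.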